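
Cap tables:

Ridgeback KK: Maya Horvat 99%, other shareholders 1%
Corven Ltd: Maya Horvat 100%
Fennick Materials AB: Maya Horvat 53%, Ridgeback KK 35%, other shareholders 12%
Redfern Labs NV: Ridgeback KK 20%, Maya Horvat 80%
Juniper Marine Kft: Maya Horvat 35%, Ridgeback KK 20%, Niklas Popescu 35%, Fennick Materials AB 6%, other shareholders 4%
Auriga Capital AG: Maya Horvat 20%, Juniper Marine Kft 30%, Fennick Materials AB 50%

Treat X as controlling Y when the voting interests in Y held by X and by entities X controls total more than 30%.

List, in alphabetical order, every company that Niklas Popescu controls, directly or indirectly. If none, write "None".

Juniper Marine Kft

Niklas holds 35% of Juniper, so Niklas controls Juniper.
No other company's threshold is met.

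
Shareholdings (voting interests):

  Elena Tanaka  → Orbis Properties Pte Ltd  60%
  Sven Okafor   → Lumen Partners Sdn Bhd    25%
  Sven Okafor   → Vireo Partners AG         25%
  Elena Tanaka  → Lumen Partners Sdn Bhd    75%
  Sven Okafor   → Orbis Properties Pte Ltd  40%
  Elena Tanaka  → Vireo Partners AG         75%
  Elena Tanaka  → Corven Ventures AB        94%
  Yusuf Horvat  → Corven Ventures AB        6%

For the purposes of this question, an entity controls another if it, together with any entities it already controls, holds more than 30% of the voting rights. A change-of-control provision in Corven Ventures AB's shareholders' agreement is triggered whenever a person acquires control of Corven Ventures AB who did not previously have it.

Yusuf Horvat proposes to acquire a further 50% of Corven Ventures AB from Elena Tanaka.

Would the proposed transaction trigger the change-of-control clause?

Yes

The purchase adds only to Yusuf's holdings (Elena's stake shrinks), so Yusuf is the only person who could newly come to control Corven.
Yusuf's largest direct stake is 6% in Corven, which does not meet the threshold, so Yusuf controls no company.
In Corven, Yusuf's side holds only 6%, not > 30%.
So before the transaction, Yusuf does not control Corven.
After the purchase, Yusuf's direct stake in Corven rises to 6% + 50% = 56%, and Elena's stake falls to 44%.
Yusuf holds 56% of Corven, so Yusuf controls Corven.
Yusuf did not control Corven before and does after, so the clause is triggered.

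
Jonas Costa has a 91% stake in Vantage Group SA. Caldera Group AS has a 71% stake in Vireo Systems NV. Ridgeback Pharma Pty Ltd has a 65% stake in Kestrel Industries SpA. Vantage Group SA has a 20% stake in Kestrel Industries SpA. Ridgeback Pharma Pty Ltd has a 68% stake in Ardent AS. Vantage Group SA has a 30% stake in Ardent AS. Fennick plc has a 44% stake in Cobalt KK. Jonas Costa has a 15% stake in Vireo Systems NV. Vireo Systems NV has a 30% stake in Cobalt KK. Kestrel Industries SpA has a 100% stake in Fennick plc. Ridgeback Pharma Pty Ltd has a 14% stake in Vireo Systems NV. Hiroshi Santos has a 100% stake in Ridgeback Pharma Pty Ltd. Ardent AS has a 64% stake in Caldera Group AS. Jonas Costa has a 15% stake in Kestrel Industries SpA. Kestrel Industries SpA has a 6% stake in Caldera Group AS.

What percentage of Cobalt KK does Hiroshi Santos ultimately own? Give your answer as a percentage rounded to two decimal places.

42.90%

Hiroshi reaches Cobalt along 4 paths.
Via Ridgeback → Kestrel → Caldera → Vireo: 100% × 65% × 6% × 71% × 30% = 0.8307%.
Via Ridgeback → Ardent → Caldera → Vireo: 100% × 68% × 64% × 71% × 30% = 9.26976%.
Via Ridgeback → Vireo: 100% × 14% × 30% = 4.2%.
Via Ridgeback → Kestrel → Fennick: 100% × 65% × 100% × 44% = 28.6%.
Total: 0.8307% + 9.26976% + 4.2% + 28.6% = 42.90046%.
Rounded: 42.90%.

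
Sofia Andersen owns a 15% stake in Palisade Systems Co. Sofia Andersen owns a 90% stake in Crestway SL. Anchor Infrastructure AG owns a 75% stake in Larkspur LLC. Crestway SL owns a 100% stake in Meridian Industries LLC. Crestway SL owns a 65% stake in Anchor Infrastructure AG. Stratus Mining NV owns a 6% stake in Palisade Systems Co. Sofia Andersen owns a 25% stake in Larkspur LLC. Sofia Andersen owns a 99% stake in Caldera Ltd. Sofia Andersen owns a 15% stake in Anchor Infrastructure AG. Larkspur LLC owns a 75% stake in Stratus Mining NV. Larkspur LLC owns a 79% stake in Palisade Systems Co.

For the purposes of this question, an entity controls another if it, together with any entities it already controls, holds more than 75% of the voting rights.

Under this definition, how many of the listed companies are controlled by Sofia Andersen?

Sofia holds 90% of Crestway, so Sofia controls Crestway.
Crestway and Sofia together hold 65% + 15% = 80% of Anchor, so Sofia controls Anchor.
Sofia holds 99% of Caldera, so Sofia controls Caldera.
Sofia and Anchor together hold 25% + 75% = 100% of Larkspur, so Sofia controls Larkspur.
Larkspur and Sofia together hold 79% + 15% = 94% of Palisade, so Sofia controls Palisade.
Crestway holds 100% of Meridian, so Sofia controls Meridian.
No other company's threshold is met.
Sofia controls 6 companies.

6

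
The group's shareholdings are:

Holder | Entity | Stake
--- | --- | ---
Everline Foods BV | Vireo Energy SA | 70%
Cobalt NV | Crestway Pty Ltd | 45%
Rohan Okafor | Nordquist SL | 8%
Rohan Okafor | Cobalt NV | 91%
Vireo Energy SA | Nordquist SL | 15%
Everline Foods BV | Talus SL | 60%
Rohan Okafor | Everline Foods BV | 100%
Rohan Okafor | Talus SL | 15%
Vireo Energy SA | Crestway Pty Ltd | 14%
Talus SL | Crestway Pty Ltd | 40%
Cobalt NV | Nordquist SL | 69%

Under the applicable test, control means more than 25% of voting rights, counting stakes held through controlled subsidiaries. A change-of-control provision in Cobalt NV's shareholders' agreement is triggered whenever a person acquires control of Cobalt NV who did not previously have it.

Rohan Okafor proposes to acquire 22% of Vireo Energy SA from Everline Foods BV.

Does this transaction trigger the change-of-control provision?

No

The purchase adds only to Rohan's holdings (Everline's stake shrinks), so Rohan is the only person who could newly come to control Cobalt.
Rohan holds 91% of Cobalt, so Rohan controls Cobalt.
So Rohan already controls Cobalt before the transaction.
After the purchase, Rohan holds 22% of Vireo directly, and Everline's stake falls to 48%.
Rohan controlled Cobalt already, so this is not a new person acquiring control; every other person's position is unchanged or reduced.
No new person acquires control, so the clause is not triggered.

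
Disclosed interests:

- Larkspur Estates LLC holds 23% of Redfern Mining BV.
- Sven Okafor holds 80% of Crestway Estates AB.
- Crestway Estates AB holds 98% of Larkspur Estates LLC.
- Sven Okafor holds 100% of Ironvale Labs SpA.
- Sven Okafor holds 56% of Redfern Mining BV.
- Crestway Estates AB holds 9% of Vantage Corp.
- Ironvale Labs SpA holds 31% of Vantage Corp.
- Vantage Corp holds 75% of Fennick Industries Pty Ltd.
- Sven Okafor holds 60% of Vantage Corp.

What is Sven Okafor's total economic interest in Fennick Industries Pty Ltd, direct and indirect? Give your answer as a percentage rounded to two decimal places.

Sven reaches Fennick along 3 paths.
Via Crestway → Vantage: 80% × 9% × 75% = 5.4%.
Via Ironvale → Vantage: 100% × 31% × 75% = 23.25%.
Via Vantage: 60% × 75% = 45%.
Total: 5.4% + 23.25% + 45% = 73.65%.

73.65%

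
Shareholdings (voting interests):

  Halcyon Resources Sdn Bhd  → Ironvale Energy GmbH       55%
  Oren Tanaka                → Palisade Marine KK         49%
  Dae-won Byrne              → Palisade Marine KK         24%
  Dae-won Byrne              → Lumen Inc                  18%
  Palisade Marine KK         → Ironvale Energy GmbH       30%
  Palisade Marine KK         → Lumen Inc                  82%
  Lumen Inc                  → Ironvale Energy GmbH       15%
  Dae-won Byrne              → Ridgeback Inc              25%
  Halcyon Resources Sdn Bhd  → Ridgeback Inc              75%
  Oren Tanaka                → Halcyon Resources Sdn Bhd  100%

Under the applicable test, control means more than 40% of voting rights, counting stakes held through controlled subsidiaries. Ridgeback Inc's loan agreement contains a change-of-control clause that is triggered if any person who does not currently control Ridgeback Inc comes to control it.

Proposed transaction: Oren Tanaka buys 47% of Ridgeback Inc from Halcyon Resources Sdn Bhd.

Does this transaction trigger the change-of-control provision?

No

The purchase adds only to Oren's holdings (Halcyon's stake shrinks), so Oren is the only person who could newly come to control Ridgeback.
Oren holds 100% of Halcyon, so Oren controls Halcyon.
Halcyon holds 75% of Ridgeback, so Oren controls Ridgeback.
So Oren already controls Ridgeback before the transaction.
After the purchase, Oren holds 47% of Ridgeback directly, and Halcyon's stake falls to 28%.
Oren controlled Ridgeback already, so this is not a new person acquiring control; every other person's position is unchanged or reduced.
No new person acquires control, so the clause is not triggered.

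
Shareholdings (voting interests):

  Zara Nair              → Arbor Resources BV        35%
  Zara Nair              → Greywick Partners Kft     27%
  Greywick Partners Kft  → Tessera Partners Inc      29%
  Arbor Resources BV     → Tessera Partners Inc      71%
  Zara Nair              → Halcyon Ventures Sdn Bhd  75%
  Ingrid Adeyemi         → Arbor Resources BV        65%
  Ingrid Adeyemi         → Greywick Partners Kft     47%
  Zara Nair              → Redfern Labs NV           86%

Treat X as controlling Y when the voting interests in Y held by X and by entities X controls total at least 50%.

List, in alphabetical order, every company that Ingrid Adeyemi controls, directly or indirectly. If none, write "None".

Ingrid holds 65% of Arbor, so Ingrid controls Arbor.
Arbor holds 71% of Tessera, so Ingrid controls Tessera.
No other company's threshold is met.

Arbor Resources BV, Tessera Partners Inc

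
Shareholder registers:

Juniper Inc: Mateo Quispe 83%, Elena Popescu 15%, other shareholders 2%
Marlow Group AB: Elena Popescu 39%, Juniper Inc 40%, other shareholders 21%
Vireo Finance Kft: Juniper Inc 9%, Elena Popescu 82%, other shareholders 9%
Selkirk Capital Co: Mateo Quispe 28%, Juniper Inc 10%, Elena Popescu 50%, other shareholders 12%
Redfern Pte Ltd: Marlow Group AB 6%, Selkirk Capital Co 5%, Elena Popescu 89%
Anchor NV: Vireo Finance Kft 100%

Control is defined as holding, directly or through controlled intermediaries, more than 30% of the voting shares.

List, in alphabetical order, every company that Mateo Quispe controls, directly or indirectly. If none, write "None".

Mateo holds 83% of Juniper, so Mateo controls Juniper.
Juniper holds 40% of Marlow, so Mateo controls Marlow.
Mateo and Juniper together hold 28% + 10% = 38% of Selkirk, so Mateo controls Selkirk.
No other company's threshold is met.

Juniper Inc, Marlow Group AB, Selkirk Capital Co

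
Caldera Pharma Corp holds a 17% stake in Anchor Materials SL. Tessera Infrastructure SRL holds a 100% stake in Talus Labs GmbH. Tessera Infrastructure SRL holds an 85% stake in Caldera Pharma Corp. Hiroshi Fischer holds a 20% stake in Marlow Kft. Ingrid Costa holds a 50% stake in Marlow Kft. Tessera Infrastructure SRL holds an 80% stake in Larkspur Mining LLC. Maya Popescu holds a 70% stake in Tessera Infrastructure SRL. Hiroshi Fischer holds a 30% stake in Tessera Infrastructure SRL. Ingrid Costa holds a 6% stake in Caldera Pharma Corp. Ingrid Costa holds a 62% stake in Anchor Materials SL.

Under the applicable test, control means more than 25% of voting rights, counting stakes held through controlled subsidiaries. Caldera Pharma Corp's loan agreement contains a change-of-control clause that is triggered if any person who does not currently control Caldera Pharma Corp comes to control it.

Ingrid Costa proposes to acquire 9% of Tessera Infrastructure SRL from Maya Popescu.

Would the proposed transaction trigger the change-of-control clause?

The purchase adds only to Ingrid's holdings (Maya's stake shrinks), so Ingrid is the only person who could newly come to control Caldera.
Ingrid holds 50% of Marlow, so Ingrid controls Marlow.
Ingrid holds 62% of Anchor, so Ingrid controls Anchor.
In Caldera, Ingrid's side holds only 6%, not > 25%.
So before the transaction, Ingrid does not control Caldera.
After the purchase, Ingrid holds 9% of Tessera directly, and Maya's stake falls to 61%.
Ingrid's side now holds 9% of Tessera, not > 25%, so Ingrid still does not control Tessera.
After the transaction, Ingrid's side holds 6% of Caldera, not > 25%, so Ingrid still does not control Caldera.
No new person acquires control, so the clause is not triggered.

No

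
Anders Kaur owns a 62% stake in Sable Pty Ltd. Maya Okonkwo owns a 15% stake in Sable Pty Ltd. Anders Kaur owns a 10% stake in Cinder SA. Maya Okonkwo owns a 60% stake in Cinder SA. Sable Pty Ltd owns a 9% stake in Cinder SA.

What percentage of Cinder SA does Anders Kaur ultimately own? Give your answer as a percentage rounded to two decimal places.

15.58%

Anders reaches Cinder along 2 paths.
Direct stake: 10% = 10%.
Via Sable: 62% × 9% = 5.58%.
Total: 10% + 5.58% = 15.58%.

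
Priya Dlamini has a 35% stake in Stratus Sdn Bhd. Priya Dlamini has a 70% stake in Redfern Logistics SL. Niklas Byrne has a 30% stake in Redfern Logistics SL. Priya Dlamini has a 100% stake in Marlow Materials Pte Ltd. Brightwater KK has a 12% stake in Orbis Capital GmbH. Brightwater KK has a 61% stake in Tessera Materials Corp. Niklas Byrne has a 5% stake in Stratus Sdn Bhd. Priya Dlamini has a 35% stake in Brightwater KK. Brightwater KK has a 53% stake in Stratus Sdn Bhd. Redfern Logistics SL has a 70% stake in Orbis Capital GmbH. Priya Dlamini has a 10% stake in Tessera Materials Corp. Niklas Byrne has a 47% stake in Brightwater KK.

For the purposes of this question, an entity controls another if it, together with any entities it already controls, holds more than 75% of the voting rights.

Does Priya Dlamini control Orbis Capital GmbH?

Priya holds 100% of Marlow, so Priya controls Marlow.
Neither Priya nor any entity Priya controls holds any voting interest in Orbis.
So Priya does not control Orbis.

No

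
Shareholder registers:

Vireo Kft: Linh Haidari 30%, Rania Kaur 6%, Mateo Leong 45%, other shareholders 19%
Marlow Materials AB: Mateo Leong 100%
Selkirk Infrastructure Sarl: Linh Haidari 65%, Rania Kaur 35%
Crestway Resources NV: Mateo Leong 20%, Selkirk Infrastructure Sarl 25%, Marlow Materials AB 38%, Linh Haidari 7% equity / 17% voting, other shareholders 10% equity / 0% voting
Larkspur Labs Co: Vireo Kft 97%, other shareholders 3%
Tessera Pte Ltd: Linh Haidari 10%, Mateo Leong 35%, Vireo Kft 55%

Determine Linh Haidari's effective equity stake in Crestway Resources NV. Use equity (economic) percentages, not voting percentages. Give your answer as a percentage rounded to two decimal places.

Linh reaches Crestway along 2 paths.
Via Selkirk: 65% × 25% = 16.25%.
Direct stake: 7% = 7%.
Total: 16.25% + 7% = 23.25%.

23.25%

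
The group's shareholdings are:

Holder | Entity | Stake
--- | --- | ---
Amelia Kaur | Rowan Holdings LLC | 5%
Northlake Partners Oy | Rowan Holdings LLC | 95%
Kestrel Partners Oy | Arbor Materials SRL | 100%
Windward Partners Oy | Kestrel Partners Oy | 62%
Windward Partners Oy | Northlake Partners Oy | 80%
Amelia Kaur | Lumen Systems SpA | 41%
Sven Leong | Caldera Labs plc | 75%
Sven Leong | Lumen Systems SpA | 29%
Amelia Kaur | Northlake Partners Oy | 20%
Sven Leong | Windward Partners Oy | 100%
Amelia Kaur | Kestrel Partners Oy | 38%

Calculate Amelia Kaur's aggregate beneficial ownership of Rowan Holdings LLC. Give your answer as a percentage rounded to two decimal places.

24.00%

Amelia reaches Rowan along 2 paths.
Via Northlake: 20% × 95% = 19%.
Direct stake: 5% = 5%.
Total: 19% + 5% = 24%.
Rounded: 24.00%.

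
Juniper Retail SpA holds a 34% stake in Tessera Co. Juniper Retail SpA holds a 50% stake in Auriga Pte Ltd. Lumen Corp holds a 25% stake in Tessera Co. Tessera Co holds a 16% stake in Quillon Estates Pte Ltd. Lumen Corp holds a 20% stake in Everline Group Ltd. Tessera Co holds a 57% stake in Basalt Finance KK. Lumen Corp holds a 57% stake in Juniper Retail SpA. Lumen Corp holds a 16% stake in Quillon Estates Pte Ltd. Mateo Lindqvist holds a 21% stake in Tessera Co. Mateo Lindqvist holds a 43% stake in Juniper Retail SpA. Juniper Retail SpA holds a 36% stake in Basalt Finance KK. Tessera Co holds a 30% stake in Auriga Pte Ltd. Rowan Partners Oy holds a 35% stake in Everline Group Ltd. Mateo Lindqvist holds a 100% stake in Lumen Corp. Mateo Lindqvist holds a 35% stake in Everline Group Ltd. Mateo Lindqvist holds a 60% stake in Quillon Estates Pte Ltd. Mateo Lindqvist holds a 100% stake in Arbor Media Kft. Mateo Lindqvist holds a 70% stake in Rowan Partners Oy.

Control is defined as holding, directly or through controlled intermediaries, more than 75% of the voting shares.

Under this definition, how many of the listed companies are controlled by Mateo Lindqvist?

Mateo holds 100% of Lumen, so Mateo controls Lumen.
Mateo and Lumen together hold 43% + 57% = 100% of Juniper, so Mateo controls Juniper.
Mateo holds 100% of Arbor, so Mateo controls Arbor.
Juniper and Lumen and Mateo together hold 34% + 25% + 21% = 80% of Tessera, so Mateo controls Tessera.
Tessera and Juniper together hold 30% + 50% = 80% of Auriga, so Mateo controls Auriga.
Tessera and Juniper together hold 57% + 36% = 93% of Basalt, so Mateo controls Basalt.
Mateo and Lumen and Tessera together hold 60% + 16% + 16% = 92% of Quillon, so Mateo controls Quillon.
No other company's threshold is met.
Mateo controls 7 companies.

7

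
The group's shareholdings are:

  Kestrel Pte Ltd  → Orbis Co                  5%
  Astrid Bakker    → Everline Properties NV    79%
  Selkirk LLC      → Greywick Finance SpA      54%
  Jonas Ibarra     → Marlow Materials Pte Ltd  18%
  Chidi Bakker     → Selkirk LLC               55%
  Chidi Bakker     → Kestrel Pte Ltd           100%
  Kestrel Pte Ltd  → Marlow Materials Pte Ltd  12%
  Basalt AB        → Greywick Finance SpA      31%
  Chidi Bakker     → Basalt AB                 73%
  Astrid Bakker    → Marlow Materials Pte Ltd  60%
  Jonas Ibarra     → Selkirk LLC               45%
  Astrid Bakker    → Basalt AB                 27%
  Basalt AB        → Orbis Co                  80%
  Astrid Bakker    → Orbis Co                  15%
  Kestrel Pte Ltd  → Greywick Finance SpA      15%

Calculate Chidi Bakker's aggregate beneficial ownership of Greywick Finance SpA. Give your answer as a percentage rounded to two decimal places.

67.33%

Chidi reaches Greywick along 3 paths.
Via Selkirk: 55% × 54% = 29.7%.
Via Basalt: 73% × 31% = 22.63%.
Via Kestrel: 100% × 15% = 15%.
Total: 29.7% + 22.63% + 15% = 67.33%.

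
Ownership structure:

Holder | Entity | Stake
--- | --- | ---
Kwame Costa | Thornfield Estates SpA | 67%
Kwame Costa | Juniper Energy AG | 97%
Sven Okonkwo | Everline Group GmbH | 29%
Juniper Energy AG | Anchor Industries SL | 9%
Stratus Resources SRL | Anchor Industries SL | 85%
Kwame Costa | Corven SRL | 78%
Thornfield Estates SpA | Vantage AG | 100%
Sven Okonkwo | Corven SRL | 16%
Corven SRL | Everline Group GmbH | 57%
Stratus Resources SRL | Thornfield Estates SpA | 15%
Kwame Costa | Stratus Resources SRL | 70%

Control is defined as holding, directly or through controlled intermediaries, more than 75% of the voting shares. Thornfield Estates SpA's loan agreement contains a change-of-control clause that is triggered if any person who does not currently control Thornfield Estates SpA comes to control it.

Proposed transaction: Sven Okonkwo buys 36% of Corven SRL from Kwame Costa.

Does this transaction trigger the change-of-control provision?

No

The purchase adds only to Sven's holdings (Kwame's stake shrinks), so Sven is the only person who could newly come to control Thornfield.
Sven's largest direct stake is 29% in Everline, which does not meet the threshold, so Sven controls no company.
Neither Sven nor any entity Sven controls holds any voting interest in Thornfield.
So before the transaction, Sven does not control Thornfield.
After the purchase, Sven's direct stake in Corven rises to 16% + 36% = 52%, and Kwame's stake falls to 42%.
Sven's side now holds 52% of Corven, not > 75%, so Sven still does not control Corven.
After the transaction, neither Sven nor any entity Sven controls holds a voting interest in Thornfield, so Sven still does not control it.
No new person acquires control, so the clause is not triggered.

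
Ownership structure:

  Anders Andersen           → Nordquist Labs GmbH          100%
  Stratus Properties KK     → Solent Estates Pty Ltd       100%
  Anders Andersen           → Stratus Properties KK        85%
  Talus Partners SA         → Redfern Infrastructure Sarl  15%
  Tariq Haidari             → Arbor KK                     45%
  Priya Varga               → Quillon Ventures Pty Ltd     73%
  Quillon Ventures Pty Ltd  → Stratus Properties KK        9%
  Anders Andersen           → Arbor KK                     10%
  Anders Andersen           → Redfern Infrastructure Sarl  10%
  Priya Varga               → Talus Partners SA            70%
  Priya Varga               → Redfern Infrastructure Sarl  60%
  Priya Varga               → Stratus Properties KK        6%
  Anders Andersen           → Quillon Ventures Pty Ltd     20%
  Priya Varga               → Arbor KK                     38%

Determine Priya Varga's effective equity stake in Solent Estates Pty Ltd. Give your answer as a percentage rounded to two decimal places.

Priya reaches Solent along 2 paths.
Via Quillon → Stratus: 73% × 9% × 100% = 6.57%.
Via Stratus: 6% × 100% = 6%.
Total: 6.57% + 6% = 12.57%.

12.57%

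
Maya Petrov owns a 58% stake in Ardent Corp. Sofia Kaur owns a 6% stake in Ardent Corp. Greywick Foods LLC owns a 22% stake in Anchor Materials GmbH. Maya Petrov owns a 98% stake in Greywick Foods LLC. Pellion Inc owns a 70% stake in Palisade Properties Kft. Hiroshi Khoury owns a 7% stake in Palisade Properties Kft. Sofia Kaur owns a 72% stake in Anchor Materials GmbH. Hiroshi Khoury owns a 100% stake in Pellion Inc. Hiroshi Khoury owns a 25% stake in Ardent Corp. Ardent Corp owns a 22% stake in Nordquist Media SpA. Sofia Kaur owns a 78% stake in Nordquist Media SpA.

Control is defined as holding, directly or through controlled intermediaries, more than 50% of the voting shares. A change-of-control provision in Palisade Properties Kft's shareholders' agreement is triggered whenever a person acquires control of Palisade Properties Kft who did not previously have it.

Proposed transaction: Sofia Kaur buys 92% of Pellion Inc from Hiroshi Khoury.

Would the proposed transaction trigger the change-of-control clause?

Yes

The purchase adds only to Sofia's holdings (Hiroshi's stake shrinks), so Sofia is the only person who could newly come to control Palisade.
Sofia holds 78% of Nordquist, so Sofia controls Nordquist.
Sofia holds 72% of Anchor, so Sofia controls Anchor.
Neither Sofia nor any entity Sofia controls holds any voting interest in Palisade.
So before the transaction, Sofia does not control Palisade.
After the purchase, Sofia holds 92% of Pellion directly, and Hiroshi's stake falls to 8%.
Sofia holds 92% of Pellion, so Sofia controls Pellion.
Pellion holds 70% of Palisade, so Sofia controls Palisade.
Sofia did not control Palisade before and does after, so the clause is triggered.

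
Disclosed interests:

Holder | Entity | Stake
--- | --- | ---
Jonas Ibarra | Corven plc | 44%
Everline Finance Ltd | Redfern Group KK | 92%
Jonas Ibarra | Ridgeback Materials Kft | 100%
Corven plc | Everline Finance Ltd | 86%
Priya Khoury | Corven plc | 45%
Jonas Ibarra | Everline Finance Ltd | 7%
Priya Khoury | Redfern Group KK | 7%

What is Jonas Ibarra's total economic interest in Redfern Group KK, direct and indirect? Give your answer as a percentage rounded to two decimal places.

Jonas reaches Redfern along 2 paths.
Via Corven → Everline: 44% × 86% × 92% = 34.8128%.
Via Everline: 7% × 92% = 6.44%.
Total: 34.8128% + 6.44% = 41.2528%.
Rounded: 41.25%.

41.25%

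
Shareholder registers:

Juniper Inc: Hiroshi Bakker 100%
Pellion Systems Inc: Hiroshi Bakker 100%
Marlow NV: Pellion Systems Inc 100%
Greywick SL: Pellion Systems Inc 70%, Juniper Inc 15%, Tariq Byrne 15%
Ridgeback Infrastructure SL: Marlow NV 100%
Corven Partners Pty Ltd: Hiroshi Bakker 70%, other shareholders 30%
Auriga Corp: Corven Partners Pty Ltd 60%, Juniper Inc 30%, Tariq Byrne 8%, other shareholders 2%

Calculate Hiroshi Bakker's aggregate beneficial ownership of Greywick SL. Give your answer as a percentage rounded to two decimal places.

Hiroshi reaches Greywick along 2 paths.
Via Pellion: 100% × 70% = 70%.
Via Juniper: 100% × 15% = 15%.
Total: 70% + 15% = 85%.
Rounded: 85.00%.

85.00%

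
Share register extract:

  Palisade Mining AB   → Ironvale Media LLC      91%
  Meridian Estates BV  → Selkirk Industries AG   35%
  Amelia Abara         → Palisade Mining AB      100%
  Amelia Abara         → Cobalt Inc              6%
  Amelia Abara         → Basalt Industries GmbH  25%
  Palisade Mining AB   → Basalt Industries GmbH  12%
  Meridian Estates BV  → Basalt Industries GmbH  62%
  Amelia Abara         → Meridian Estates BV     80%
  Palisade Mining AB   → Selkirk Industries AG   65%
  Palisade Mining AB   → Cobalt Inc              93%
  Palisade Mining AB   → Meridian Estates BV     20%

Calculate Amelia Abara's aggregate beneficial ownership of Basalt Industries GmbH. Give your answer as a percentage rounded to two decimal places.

99.00%

Amelia reaches Basalt along 4 paths.
Via Meridian: 80% × 62% = 49.6%.
Via Palisade → Meridian: 100% × 20% × 62% = 12.4%.
Via Palisade: 100% × 12% = 12%.
Direct stake: 25% = 25%.
Total: 49.6% + 12.4% + 12% + 25% = 99%.
Rounded: 99.00%.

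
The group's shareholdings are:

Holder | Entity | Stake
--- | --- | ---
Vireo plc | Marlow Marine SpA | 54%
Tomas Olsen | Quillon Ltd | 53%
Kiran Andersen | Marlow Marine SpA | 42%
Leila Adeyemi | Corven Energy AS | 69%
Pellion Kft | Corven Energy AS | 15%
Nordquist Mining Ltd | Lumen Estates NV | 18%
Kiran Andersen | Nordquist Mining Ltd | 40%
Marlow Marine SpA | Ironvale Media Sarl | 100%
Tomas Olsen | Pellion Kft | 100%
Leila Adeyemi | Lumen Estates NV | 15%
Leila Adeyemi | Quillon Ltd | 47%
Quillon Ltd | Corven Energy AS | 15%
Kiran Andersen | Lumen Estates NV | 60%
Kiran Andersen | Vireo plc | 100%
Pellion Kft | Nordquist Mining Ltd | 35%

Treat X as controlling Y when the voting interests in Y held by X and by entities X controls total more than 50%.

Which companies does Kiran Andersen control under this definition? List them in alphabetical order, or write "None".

Kiran holds 100% of Vireo, so Kiran controls Vireo.
Kiran holds 60% of Lumen, so Kiran controls Lumen.
Vireo and Kiran together hold 54% + 42% = 96% of Marlow, so Kiran controls Marlow.
Marlow holds 100% of Ironvale, so Kiran controls Ironvale.
No other company's threshold is met.

Ironvale Media Sarl, Lumen Estates NV, Marlow Marine SpA, Vireo plc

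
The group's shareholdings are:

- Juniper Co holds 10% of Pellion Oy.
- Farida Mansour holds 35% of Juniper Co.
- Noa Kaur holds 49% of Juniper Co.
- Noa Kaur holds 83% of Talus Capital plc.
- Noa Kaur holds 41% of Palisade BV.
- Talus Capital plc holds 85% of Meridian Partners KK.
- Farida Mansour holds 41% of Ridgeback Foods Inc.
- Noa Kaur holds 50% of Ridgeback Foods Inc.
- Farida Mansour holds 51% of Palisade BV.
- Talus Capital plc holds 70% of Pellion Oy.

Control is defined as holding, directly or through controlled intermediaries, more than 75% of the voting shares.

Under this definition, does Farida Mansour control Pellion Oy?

Farida's largest direct stake is 51% in Palisade, which does not meet the threshold, so Farida controls no company.
Neither Farida nor any entity Farida controls holds any voting interest in Pellion.
So Farida does not control Pellion.

No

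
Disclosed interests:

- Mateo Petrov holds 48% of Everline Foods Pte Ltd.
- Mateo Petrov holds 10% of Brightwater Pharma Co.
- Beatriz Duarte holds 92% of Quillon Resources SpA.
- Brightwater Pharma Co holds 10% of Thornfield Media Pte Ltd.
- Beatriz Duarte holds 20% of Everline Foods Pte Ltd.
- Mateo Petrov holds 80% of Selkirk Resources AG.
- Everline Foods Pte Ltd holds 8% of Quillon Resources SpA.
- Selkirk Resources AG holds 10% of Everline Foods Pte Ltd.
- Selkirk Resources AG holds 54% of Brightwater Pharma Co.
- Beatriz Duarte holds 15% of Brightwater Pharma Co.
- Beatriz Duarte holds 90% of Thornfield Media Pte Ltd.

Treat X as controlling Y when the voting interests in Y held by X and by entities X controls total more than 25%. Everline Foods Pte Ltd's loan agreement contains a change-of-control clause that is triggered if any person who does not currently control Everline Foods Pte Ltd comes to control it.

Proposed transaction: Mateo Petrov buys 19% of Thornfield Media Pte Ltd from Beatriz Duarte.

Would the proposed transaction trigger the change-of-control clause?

The purchase adds only to Mateo's holdings (Beatriz's stake shrinks), so Mateo is the only person who could newly come to control Everline.
Mateo holds 80% of Selkirk, so Mateo controls Selkirk.
Selkirk and Mateo together hold 10% + 48% = 58% of Everline, so Mateo controls Everline.
So Mateo already controls Everline before the transaction.
After the purchase, Mateo holds 19% of Thornfield directly, and Beatriz's stake falls to 71%.
Mateo controlled Everline already, so this is not a new person acquiring control; every other person's position is unchanged or reduced.
No new person acquires control, so the clause is not triggered.

No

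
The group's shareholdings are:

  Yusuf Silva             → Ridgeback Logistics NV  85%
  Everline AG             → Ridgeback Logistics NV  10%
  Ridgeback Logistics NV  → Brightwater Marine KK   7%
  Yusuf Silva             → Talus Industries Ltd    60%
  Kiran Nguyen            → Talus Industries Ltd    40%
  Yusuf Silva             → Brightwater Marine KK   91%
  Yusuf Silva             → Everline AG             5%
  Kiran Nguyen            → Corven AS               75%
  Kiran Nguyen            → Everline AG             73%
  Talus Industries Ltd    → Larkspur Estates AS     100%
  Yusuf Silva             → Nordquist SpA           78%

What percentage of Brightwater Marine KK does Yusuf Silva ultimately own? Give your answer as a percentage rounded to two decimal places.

96.99%

Yusuf reaches Brightwater along 3 paths.
Direct stake: 91% = 91%.
Via Ridgeback: 85% × 7% = 5.95%.
Via Everline → Ridgeback: 5% × 10% × 7% = 0.035%.
Total: 91% + 5.95% + 0.035% = 96.985%.
Rounded: 96.99%.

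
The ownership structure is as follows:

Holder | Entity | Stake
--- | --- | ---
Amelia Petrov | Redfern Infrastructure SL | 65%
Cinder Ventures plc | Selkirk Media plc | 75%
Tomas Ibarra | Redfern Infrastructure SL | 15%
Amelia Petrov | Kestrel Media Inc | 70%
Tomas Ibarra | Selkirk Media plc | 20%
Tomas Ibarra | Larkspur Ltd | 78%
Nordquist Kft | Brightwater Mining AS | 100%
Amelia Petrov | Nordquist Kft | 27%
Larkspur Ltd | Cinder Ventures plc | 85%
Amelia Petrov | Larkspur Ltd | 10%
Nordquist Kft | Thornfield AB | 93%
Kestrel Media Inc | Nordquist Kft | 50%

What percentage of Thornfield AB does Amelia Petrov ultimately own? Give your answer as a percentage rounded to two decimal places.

Amelia reaches Thornfield along 2 paths.
Via Kestrel → Nordquist: 70% × 50% × 93% = 32.55%.
Via Nordquist: 27% × 93% = 25.11%.
Total: 32.55% + 25.11% = 57.66%.

57.66%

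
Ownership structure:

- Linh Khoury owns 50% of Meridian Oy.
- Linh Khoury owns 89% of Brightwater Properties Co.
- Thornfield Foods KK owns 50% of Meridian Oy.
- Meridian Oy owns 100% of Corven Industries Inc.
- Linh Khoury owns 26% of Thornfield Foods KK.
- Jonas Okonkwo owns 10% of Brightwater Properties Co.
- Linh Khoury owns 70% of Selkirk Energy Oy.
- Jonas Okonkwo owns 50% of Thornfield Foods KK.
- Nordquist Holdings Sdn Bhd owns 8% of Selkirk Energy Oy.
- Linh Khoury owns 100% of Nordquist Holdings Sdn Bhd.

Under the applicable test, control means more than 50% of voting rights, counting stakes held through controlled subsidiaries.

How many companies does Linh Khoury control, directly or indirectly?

3

Linh holds 100% of Nordquist, so Linh controls Nordquist.
Linh and Nordquist together hold 70% + 8% = 78% of Selkirk, so Linh controls Selkirk.
Linh holds 89% of Brightwater, so Linh controls Brightwater.
No other company's threshold is met.
Linh controls 3 companies.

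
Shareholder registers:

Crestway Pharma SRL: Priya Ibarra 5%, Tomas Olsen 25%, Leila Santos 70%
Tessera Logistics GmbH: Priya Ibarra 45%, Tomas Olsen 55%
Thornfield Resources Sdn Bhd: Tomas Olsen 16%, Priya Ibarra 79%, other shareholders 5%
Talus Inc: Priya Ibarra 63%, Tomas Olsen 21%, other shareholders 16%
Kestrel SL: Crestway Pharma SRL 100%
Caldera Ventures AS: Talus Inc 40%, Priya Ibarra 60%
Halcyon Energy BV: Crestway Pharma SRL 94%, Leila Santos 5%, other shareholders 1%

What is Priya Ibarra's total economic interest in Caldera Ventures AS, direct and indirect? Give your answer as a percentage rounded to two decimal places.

85.20%

Priya reaches Caldera along 2 paths.
Via Talus: 63% × 40% = 25.2%.
Direct stake: 60% = 60%.
Total: 25.2% + 60% = 85.2%.
Rounded: 85.20%.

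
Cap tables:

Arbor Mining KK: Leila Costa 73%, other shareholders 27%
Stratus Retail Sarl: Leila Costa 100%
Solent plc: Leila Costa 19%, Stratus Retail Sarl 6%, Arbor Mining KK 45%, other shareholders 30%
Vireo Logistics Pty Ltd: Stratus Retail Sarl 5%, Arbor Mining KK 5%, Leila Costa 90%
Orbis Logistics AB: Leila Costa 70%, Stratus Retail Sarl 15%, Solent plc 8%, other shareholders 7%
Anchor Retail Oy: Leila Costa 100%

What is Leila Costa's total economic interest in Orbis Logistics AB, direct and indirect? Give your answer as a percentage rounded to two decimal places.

89.63%

Leila reaches Orbis along 5 paths.
Direct stake: 70% = 70%.
Via Stratus: 100% × 15% = 15%.
Via Solent: 19% × 8% = 1.52%.
Via Stratus → Solent: 100% × 6% × 8% = 0.48%.
Via Arbor → Solent: 73% × 45% × 8% = 2.628%.
Total: 70% + 15% + 1.52% + 0.48% + 2.628% = 89.628%.
Rounded: 89.63%.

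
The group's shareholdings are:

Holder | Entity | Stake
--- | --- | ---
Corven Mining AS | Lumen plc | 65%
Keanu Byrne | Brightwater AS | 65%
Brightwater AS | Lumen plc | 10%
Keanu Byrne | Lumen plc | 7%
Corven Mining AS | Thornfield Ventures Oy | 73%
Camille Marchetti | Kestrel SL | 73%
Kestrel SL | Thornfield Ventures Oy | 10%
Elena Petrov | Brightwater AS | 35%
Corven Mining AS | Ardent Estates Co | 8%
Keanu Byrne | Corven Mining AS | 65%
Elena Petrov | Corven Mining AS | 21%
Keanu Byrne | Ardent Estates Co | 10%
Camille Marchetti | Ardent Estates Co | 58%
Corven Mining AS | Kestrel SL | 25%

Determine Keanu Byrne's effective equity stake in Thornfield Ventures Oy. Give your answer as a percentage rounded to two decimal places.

Keanu reaches Thornfield along 2 paths.
Via Corven: 65% × 73% = 47.45%.
Via Corven → Kestrel: 65% × 25% × 10% = 1.625%.
Total: 47.45% + 1.625% = 49.075%.
Rounded: 49.08%.

49.08%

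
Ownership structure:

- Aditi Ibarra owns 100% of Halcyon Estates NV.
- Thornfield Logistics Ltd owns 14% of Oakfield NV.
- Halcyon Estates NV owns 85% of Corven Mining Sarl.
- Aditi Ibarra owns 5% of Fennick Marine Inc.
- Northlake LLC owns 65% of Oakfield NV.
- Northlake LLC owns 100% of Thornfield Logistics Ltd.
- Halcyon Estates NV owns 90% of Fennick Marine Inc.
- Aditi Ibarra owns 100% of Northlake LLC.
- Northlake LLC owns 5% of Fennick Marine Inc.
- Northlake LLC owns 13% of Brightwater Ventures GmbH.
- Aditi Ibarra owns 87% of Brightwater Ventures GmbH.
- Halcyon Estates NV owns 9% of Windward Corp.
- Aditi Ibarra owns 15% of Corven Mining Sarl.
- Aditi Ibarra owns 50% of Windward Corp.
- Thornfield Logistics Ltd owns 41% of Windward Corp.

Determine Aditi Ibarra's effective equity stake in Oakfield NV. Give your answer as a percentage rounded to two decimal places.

Aditi reaches Oakfield along 2 paths.
Via Northlake → Thornfield: 100% × 100% × 14% = 14%.
Via Northlake: 100% × 65% = 65%.
Total: 14% + 65% = 79%.
Rounded: 79.00%.

79.00%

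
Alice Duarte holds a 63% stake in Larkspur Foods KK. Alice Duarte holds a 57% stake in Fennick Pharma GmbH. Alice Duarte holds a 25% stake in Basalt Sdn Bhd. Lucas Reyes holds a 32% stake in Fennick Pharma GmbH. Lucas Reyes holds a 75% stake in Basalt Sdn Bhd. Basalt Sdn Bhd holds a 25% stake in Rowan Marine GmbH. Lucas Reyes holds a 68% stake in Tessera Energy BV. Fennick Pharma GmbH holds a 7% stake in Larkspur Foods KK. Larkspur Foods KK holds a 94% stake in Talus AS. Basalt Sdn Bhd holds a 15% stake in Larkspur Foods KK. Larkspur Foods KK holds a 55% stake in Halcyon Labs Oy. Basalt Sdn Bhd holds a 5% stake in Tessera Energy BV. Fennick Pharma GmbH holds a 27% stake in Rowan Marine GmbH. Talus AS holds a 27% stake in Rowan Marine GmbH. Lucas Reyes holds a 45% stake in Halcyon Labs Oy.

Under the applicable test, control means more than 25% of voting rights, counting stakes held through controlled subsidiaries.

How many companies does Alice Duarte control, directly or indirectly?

Alice holds 57% of Fennick, so Alice controls Fennick.
Alice and Fennick together hold 63% + 7% = 70% of Larkspur, so Alice controls Larkspur.
Larkspur holds 94% of Talus, so Alice controls Talus.
Larkspur holds 55% of Halcyon, so Alice controls Halcyon.
Fennick and Talus together hold 27% + 27% = 54% of Rowan, so Alice controls Rowan.
No other company's threshold is met.
Alice controls 5 companies.

5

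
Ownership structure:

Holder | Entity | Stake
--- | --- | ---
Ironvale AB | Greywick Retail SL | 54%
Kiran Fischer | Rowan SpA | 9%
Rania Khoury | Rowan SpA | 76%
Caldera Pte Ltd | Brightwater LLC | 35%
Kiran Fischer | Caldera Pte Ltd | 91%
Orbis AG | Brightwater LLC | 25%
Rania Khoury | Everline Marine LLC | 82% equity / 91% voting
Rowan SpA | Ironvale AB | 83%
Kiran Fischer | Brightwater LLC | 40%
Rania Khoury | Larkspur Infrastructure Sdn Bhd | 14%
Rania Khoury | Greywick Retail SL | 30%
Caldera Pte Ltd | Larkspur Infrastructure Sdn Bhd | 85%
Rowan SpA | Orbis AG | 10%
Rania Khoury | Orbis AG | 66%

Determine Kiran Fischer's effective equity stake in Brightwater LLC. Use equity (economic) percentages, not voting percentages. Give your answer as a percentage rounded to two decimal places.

Kiran reaches Brightwater along 3 paths.
Via Caldera: 91% × 35% = 31.85%.
Via Rowan → Orbis: 9% × 10% × 25% = 0.225%.
Direct stake: 40% = 40%.
Total: 31.85% + 0.225% + 40% = 72.075%.
Rounded: 72.08%.

72.08%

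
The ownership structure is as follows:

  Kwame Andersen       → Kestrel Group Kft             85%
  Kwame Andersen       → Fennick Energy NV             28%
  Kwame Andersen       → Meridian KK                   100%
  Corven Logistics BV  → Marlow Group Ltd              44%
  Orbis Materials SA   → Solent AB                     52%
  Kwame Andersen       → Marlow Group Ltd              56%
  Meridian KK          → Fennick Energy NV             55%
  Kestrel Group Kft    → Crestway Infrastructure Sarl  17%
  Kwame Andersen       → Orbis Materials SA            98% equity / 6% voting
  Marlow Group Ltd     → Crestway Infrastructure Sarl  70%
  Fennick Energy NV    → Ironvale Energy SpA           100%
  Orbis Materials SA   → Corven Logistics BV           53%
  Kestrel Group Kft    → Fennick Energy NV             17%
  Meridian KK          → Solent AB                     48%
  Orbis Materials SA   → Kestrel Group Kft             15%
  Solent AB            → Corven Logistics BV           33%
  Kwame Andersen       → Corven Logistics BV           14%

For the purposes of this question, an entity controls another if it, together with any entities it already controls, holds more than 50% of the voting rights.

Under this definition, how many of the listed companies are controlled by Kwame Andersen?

6

Kwame holds 100% of Meridian, so Kwame controls Meridian.
Kwame holds 85% of Kestrel, so Kwame controls Kestrel.
Kwame and Kestrel and Meridian together hold 28% + 17% + 55% = 100% of Fennick, so Kwame controls Fennick.
Fennick holds 100% of Ironvale, so Kwame controls Ironvale.
Kwame holds 56% of Marlow, so Kwame controls Marlow.
Marlow and Kestrel together hold 70% + 17% = 87% of Crestway, so Kwame controls Crestway.
No other company's threshold is met.
Kwame controls 6 companies.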